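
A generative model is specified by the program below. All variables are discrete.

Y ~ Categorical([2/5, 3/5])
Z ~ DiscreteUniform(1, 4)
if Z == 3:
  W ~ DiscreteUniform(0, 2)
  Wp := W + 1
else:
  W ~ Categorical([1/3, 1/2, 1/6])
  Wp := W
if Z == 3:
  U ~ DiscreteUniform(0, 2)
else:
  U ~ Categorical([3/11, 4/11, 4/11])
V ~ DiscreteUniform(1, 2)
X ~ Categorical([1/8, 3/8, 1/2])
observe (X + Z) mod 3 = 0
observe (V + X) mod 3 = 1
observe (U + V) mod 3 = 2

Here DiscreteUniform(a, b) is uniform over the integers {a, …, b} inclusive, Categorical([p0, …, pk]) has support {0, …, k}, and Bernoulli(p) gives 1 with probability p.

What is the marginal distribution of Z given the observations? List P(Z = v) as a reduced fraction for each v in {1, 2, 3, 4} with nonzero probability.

P(Z=1) = 36/83, P(Z=3) = 11/83, P(Z=4) = 36/83

Enumerate traces; 18 have nonzero weight after conditioning:
  (Y=0, Z=1, W=0, U=0, V=2, X=2) weight 1/440
  (Y=0, Z=1, W=1, U=0, V=2, X=2) weight 3/880
  (Y=0, Z=1, W=2, U=0, V=2, X=2) weight 1/880
  (Y=0, Z=3, W=0, U=1, V=1, X=0) weight 1/1440
  (Y=0, Z=3, W=1, U=1, V=1, X=0) weight 1/1440
  (Y=0, Z=3, W=2, U=1, V=1, X=0) weight 1/1440
  (Y=0, Z=4, W=0, U=0, V=2, X=2) weight 1/440
  (Y=0, Z=4, W=1, U=0, V=2, X=2) weight 3/880
  … 10 more
Group by Z:
  weight(Z=1) = 3/176
  weight(Z=3) = 1/192
  weight(Z=4) = 3/176
Total weight = 3/176 + 1/192 + 3/176 = 83/2112
P(Z=1 | obs) = 3/176 / 83/2112 = 36/83
P(Z=3 | obs) = 1/192 / 83/2112 = 11/83
P(Z=4 | obs) = 3/176 / 83/2112 = 36/83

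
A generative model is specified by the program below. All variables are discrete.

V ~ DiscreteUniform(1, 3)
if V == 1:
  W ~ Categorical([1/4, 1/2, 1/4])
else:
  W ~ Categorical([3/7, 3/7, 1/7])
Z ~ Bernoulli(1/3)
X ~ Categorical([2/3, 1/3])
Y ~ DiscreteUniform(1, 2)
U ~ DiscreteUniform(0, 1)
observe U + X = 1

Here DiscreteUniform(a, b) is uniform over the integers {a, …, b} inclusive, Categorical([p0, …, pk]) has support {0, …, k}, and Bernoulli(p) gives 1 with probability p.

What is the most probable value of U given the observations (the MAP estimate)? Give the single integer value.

argmax_v P(U = v | obs) = 1

Enumerate traces; 72 have nonzero weight after conditioning:
  (V=1, W=0, Z=0, X=0, Y=1, U=1) weight 1/108
  (V=1, W=0, Z=0, X=0, Y=2, U=1) weight 1/108
  (V=1, W=0, Z=0, X=1, Y=1, U=0) weight 1/216
  (V=1, W=0, Z=0, X=1, Y=2, U=0) weight 1/216
  (V=1, W=0, Z=1, X=0, Y=1, U=1) weight 1/216
  (V=1, W=0, Z=1, X=0, Y=2, U=1) weight 1/216
  (V=1, W=0, Z=1, X=1, Y=1, U=0) weight 1/432
  (V=1, W=0, Z=1, X=1, Y=2, U=0) weight 1/432
  … 64 more
Group by U:
  weight(U=0) = 1/6
  weight(U=1) = 1/3
Total weight = 1/6 + 1/3 = 1/2
P(U=0 | obs) = 1/6 / 1/2 = 1/3
P(U=1 | obs) = 1/3 / 1/2 = 2/3
argmax = 1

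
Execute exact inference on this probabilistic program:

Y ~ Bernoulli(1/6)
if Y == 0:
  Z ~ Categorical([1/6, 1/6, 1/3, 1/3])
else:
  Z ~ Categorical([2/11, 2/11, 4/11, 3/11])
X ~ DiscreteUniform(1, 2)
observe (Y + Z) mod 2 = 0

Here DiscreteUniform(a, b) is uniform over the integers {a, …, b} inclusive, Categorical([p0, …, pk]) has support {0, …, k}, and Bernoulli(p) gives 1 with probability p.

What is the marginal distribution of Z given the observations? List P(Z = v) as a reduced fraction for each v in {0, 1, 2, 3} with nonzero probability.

P(Z=0) = 11/39, P(Z=1) = 4/65, P(Z=2) = 22/39, P(Z=3) = 6/65

Enumerate traces; 8 have nonzero weight after conditioning:
  (Y=0, Z=0, X=1) weight 5/72
  (Y=0, Z=0, X=2) weight 5/72
  (Y=0, Z=2, X=1) weight 5/36
  (Y=0, Z=2, X=2) weight 5/36
  (Y=1, Z=1, X=1) weight 1/66
  (Y=1, Z=1, X=2) weight 1/66
  (Y=1, Z=3, X=1) weight 1/44
  (Y=1, Z=3, X=2) weight 1/44
Group by Z:
  weight(Z=0) = 5/36
  weight(Z=1) = 1/33
  weight(Z=2) = 5/18
  weight(Z=3) = 1/22
Total weight = 5/36 + 1/33 + 5/18 + 1/22 = 65/132
P(Z=0 | obs) = 5/36 / 65/132 = 11/39
P(Z=1 | obs) = 1/33 / 65/132 = 4/65
P(Z=2 | obs) = 5/18 / 65/132 = 22/39
P(Z=3 | obs) = 1/22 / 65/132 = 6/65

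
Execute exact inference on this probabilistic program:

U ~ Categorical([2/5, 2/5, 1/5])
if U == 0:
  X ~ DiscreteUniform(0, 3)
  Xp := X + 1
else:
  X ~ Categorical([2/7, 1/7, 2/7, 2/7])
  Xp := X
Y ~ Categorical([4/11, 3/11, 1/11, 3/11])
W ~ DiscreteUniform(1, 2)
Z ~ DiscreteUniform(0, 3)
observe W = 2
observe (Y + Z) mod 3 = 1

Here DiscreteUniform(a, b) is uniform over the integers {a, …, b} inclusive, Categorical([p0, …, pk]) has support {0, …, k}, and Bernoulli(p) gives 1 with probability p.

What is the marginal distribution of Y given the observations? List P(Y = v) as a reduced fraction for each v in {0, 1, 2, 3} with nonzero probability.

P(Y=0) = 2/7, P(Y=1) = 3/7, P(Y=2) = 1/14, P(Y=3) = 3/14

Enumerate traces; 60 have nonzero weight after conditioning:
  (U=0, X=0, Y=0, W=2, Z=1) weight 1/220
  (U=0, X=0, Y=1, W=2, Z=0) weight 3/880
  (U=0, X=0, Y=1, W=2, Z=3) weight 3/880
  (U=0, X=0, Y=2, W=2, Z=2) weight 1/880
  (U=0, X=0, Y=3, W=2, Z=1) weight 3/880
  (U=0, X=1, Y=0, W=2, Z=1) weight 1/220
  (U=0, X=1, Y=1, W=2, Z=0) weight 3/880
  (U=0, X=1, Y=1, W=2, Z=3) weight 3/880
  … 52 more
Group by Y:
  weight(Y=0) = 1/22
  weight(Y=1) = 3/44
  weight(Y=2) = 1/88
  weight(Y=3) = 3/88
Total weight = 1/22 + 3/44 + 1/88 + 3/88 = 7/44
P(Y=0 | obs) = 1/22 / 7/44 = 2/7
P(Y=1 | obs) = 3/44 / 7/44 = 3/7
P(Y=2 | obs) = 1/88 / 7/44 = 1/14
P(Y=3 | obs) = 3/88 / 7/44 = 3/14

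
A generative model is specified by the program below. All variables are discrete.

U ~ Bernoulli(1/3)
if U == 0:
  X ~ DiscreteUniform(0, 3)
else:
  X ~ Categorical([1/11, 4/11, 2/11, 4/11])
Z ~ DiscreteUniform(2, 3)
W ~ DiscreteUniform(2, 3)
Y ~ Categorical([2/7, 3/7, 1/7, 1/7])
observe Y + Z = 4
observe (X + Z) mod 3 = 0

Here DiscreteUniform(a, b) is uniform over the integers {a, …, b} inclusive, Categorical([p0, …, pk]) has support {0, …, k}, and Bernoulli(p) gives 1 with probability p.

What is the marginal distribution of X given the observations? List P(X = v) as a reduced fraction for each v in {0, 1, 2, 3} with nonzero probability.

Enumerate traces; 12 have nonzero weight after conditioning:
  (U=0, X=0, Z=3, W=2, Y=1) weight 1/56
  (U=0, X=0, Z=3, W=3, Y=1) weight 1/56
  (U=0, X=1, Z=2, W=2, Y=2) weight 1/168
  (U=0, X=1, Z=2, W=3, Y=2) weight 1/168
  (U=0, X=3, Z=3, W=2, Y=1) weight 1/56
  (U=0, X=3, Z=3, W=3, Y=1) weight 1/56
  (U=1, X=0, Z=3, W=2, Y=1) weight 1/308
  (U=1, X=0, Z=3, W=3, Y=1) weight 1/308
  … 4 more
Group by X:
  weight(X=0) = 13/308
  weight(X=1) = 19/924
  weight(X=3) = 19/308
Total weight = 13/308 + 19/924 + 19/308 = 115/924
P(X=0 | obs) = 13/308 / 115/924 = 39/115
P(X=1 | obs) = 19/924 / 115/924 = 19/115
P(X=3 | obs) = 19/308 / 115/924 = 57/115

P(X=0) = 39/115, P(X=1) = 19/115, P(X=3) = 57/115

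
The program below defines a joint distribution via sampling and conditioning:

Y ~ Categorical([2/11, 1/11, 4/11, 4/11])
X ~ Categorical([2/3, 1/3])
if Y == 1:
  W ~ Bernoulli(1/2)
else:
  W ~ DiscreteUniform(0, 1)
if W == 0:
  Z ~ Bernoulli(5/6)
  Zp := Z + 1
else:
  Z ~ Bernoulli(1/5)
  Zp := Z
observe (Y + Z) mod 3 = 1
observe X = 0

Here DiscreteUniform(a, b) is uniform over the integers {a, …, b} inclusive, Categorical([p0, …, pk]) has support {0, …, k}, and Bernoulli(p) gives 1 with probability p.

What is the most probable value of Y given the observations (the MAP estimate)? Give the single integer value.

Enumerate traces; 6 have nonzero weight after conditioning:
  (Y=0, X=0, W=0, Z=1) weight 5/99
  (Y=0, X=0, W=1, Z=1) weight 2/165
  (Y=1, X=0, W=0, Z=0) weight 1/198
  (Y=1, X=0, W=1, Z=0) weight 4/165
  (Y=3, X=0, W=0, Z=1) weight 10/99
  (Y=3, X=0, W=1, Z=1) weight 4/165
Group by Y:
  weight(Y=0) = 31/495
  weight(Y=1) = 29/990
  weight(Y=3) = 62/495
Total weight = 31/495 + 29/990 + 62/495 = 43/198
P(Y=0 | obs) = 31/495 / 43/198 = 62/215
P(Y=1 | obs) = 29/990 / 43/198 = 29/215
P(Y=3 | obs) = 62/495 / 43/198 = 124/215
argmax = 3

argmax_v P(Y = v | obs) = 3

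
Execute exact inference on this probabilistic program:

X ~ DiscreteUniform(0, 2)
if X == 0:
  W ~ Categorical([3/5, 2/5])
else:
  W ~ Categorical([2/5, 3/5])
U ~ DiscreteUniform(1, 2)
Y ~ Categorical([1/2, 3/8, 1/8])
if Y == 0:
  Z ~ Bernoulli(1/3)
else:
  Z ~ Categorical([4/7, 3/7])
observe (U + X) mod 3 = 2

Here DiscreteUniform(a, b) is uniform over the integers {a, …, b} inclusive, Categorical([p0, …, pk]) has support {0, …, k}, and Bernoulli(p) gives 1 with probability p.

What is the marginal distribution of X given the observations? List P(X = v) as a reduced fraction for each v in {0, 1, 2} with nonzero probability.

Enumerate traces; 24 have nonzero weight after conditioning:
  (X=0, W=0, U=2, Y=0, Z=0) weight 1/30
  (X=0, W=0, U=2, Y=0, Z=1) weight 1/60
  (X=0, W=0, U=2, Y=1, Z=0) weight 3/140
  (X=0, W=0, U=2, Y=1, Z=1) weight 9/560
  (X=0, W=0, U=2, Y=2, Z=0) weight 1/140
  (X=0, W=0, U=2, Y=2, Z=1) weight 3/560
  (X=0, W=1, U=2, Y=0, Z=0) weight 1/45
  (X=0, W=1, U=2, Y=0, Z=1) weight 1/90
  (X=1, W=0, U=1, Y=0, Z=0) weight 1/45
  … 15 more
Group by X:
  weight(X=0) = 1/6
  weight(X=1) = 1/6
Total weight = 1/6 + 1/6 = 1/3
P(X=0 | obs) = 1/6 / 1/3 = 1/2
P(X=1 | obs) = 1/6 / 1/3 = 1/2

P(X=0) = 1/2, P(X=1) = 1/2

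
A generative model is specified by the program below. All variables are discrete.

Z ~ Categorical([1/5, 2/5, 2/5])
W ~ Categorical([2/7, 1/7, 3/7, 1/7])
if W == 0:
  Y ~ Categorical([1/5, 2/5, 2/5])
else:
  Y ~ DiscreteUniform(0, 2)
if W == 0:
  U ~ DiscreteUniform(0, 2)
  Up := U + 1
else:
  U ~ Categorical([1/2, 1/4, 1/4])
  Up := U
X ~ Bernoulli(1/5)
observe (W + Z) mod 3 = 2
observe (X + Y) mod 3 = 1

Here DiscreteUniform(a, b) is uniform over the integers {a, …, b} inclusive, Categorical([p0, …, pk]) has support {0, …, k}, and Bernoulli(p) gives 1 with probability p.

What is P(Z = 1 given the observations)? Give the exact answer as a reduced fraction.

P(Z = 1 | obs) = 50/283

Enumerate traces; 24 have nonzero weight after conditioning:
  (Z=0, W=2, Y=0, U=0, X=1) weight 1/350
  (Z=0, W=2, Y=0, U=1, X=1) weight 1/700
  (Z=0, W=2, Y=0, U=2, X=1) weight 1/700
  (Z=0, W=2, Y=1, U=0, X=0) weight 2/175
  (Z=0, W=2, Y=1, U=1, X=0) weight 1/175
  (Z=0, W=2, Y=1, U=2, X=0) weight 1/175
  (Z=1, W=1, Y=0, U=0, X=1) weight 1/525
  (Z=1, W=1, Y=0, U=1, X=1) weight 1/1050
  (Z=2, W=0, Y=0, U=0, X=1) weight 4/2625
  … 15 more
Group by Z:
  weight(Z=0) = 1/35
  weight(Z=1) = 2/105
  weight(Z=2) = 158/2625
Total weight = 1/35 + 2/105 + 158/2625 = 283/2625
P(Z=0 | obs) = 1/35 / 283/2625 = 75/283
P(Z=1 | obs) = 2/105 / 283/2625 = 50/283
P(Z=2 | obs) = 158/2625 / 283/2625 = 158/283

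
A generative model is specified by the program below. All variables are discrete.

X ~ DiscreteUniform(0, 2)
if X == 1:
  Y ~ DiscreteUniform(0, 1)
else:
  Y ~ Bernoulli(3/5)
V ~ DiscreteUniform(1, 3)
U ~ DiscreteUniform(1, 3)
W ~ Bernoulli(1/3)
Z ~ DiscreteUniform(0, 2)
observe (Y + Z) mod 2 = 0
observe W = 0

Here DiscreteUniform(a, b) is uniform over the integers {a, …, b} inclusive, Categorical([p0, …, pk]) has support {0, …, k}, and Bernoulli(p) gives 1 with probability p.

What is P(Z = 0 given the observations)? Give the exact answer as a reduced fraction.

Enumerate traces; 81 have nonzero weight after conditioning:
  (X=0, Y=0, V=1, U=1, W=0, Z=0) weight 4/1215
  (X=0, Y=0, V=1, U=1, W=0, Z=2) weight 4/1215
  (X=0, Y=0, V=1, U=2, W=0, Z=0) weight 4/1215
  (X=0, Y=0, V=1, U=2, W=0, Z=2) weight 4/1215
  (X=0, Y=0, V=1, U=3, W=0, Z=0) weight 4/1215
  (X=0, Y=0, V=1, U=3, W=0, Z=2) weight 4/1215
  (X=0, Y=0, V=2, U=1, W=0, Z=0) weight 4/1215
  (X=0, Y=0, V=2, U=1, W=0, Z=2) weight 4/1215
  (X=0, Y=1, V=1, U=1, W=0, Z=1) weight 2/405
  … 72 more
Group by Z:
  weight(Z=0) = 13/135
  weight(Z=1) = 17/135
  weight(Z=2) = 13/135
Total weight = 13/135 + 17/135 + 13/135 = 43/135
P(Z=0 | obs) = 13/135 / 43/135 = 13/43
P(Z=1 | obs) = 17/135 / 43/135 = 17/43
P(Z=2 | obs) = 13/135 / 43/135 = 13/43

P(Z = 0 | obs) = 13/43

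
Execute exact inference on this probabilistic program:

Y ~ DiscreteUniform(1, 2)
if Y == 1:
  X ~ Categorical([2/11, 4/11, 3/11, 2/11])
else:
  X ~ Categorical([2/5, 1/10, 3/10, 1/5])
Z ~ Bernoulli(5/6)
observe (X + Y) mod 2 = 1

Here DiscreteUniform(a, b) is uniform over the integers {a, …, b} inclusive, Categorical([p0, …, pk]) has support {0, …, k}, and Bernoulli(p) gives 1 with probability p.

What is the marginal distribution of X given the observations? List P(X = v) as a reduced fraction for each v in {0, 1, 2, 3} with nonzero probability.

Enumerate traces; 8 have nonzero weight after conditioning:
  (Y=1, X=0, Z=0) weight 1/66
  (Y=1, X=0, Z=1) weight 5/66
  (Y=1, X=2, Z=0) weight 1/44
  (Y=1, X=2, Z=1) weight 5/44
  (Y=2, X=1, Z=0) weight 1/120
  (Y=2, X=1, Z=1) weight 1/24
  (Y=2, X=3, Z=0) weight 1/60
  (Y=2, X=3, Z=1) weight 1/12
Group by X:
  weight(X=0) = 1/11
  weight(X=1) = 1/20
  weight(X=2) = 3/22
  weight(X=3) = 1/10
Total weight = 1/11 + 1/20 + 3/22 + 1/10 = 83/220
P(X=0 | obs) = 1/11 / 83/220 = 20/83
P(X=1 | obs) = 1/20 / 83/220 = 11/83
P(X=2 | obs) = 3/22 / 83/220 = 30/83
P(X=3 | obs) = 1/10 / 83/220 = 22/83

P(X=0) = 20/83, P(X=1) = 11/83, P(X=2) = 30/83, P(X=3) = 22/83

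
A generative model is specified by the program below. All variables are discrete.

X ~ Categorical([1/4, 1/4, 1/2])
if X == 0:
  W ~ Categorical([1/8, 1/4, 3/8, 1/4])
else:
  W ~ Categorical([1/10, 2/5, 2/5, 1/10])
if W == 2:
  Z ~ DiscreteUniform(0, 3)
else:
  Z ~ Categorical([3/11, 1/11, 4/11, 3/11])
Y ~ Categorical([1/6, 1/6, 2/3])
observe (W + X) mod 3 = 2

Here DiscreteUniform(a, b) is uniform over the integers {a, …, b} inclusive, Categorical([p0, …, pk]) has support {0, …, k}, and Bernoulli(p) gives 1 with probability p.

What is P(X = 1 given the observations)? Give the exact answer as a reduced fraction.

Enumerate traces; 48 have nonzero weight after conditioning:
  (X=0, W=2, Z=0, Y=0) weight 1/256
  (X=0, W=2, Z=0, Y=1) weight 1/256
  (X=0, W=2, Z=0, Y=2) weight 1/64
  (X=0, W=2, Z=1, Y=0) weight 1/256
  (X=0, W=2, Z=1, Y=1) weight 1/256
  (X=0, W=2, Z=1, Y=2) weight 1/64
  (X=0, W=2, Z=2, Y=0) weight 1/256
  (X=0, W=2, Z=2, Y=1) weight 1/256
  (X=1, W=1, Z=0, Y=0) weight 1/220
  (X=2, W=0, Z=0, Y=0) weight 1/440
  … 38 more
Group by X:
  weight(X=0) = 3/32
  weight(X=1) = 1/10
  weight(X=2) = 1/10
Total weight = 3/32 + 1/10 + 1/10 = 47/160
P(X=0 | obs) = 3/32 / 47/160 = 15/47
P(X=1 | obs) = 1/10 / 47/160 = 16/47
P(X=2 | obs) = 1/10 / 47/160 = 16/47

P(X = 1 | obs) = 16/47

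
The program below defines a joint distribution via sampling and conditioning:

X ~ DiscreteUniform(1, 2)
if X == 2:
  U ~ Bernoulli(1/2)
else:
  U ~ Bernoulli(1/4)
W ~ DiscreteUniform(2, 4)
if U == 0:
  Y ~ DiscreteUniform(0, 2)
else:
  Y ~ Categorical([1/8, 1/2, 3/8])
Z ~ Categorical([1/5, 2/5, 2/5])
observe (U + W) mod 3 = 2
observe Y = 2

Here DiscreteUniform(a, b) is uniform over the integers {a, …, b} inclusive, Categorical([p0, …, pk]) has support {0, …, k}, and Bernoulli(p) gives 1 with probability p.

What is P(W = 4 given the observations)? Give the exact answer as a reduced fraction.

Enumerate traces; 12 have nonzero weight after conditioning:
  (X=1, U=0, W=2, Y=2, Z=0) weight 1/120
  (X=1, U=0, W=2, Y=2, Z=1) weight 1/60
  (X=1, U=0, W=2, Y=2, Z=2) weight 1/60
  (X=1, U=1, W=4, Y=2, Z=0) weight 1/320
  (X=1, U=1, W=4, Y=2, Z=1) weight 1/160
  (X=1, U=1, W=4, Y=2, Z=2) weight 1/160
  (X=2, U=0, W=2, Y=2, Z=0) weight 1/180
  (X=2, U=0, W=2, Y=2, Z=1) weight 1/90
  … 4 more
Group by W:
  weight(W=2) = 5/72
  weight(W=4) = 3/64
Total weight = 5/72 + 3/64 = 67/576
P(W=2 | obs) = 5/72 / 67/576 = 40/67
P(W=4 | obs) = 3/64 / 67/576 = 27/67

P(W = 4 | obs) = 27/67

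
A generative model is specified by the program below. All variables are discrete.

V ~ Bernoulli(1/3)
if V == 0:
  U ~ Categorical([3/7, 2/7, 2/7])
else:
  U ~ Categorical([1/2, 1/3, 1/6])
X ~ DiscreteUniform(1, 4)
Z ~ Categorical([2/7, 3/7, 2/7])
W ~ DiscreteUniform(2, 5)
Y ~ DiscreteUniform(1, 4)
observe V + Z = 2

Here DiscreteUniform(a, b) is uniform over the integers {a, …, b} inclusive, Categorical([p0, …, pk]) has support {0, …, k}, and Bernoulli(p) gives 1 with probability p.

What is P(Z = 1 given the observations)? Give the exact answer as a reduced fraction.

Enumerate traces; 384 have nonzero weight after conditioning:
  (V=0, U=0, X=1, Z=2, W=2, Y=1) weight 1/784
  (V=0, U=0, X=1, Z=2, W=2, Y=2) weight 1/784
  (V=0, U=0, X=1, Z=2, W=2, Y=3) weight 1/784
  (V=0, U=0, X=1, Z=2, W=2, Y=4) weight 1/784
  (V=0, U=0, X=1, Z=2, W=3, Y=1) weight 1/784
  (V=0, U=0, X=1, Z=2, W=3, Y=2) weight 1/784
  (V=0, U=0, X=1, Z=2, W=3, Y=3) weight 1/784
  (V=0, U=0, X=1, Z=2, W=3, Y=4) weight 1/784
  (V=1, U=0, X=1, Z=1, W=2, Y=1) weight 1/896
  … 375 more
Group by Z:
  weight(Z=1) = 1/7
  weight(Z=2) = 4/21
Total weight = 1/7 + 4/21 = 1/3
P(Z=1 | obs) = 1/7 / 1/3 = 3/7
P(Z=2 | obs) = 4/21 / 1/3 = 4/7

P(Z = 1 | obs) = 3/7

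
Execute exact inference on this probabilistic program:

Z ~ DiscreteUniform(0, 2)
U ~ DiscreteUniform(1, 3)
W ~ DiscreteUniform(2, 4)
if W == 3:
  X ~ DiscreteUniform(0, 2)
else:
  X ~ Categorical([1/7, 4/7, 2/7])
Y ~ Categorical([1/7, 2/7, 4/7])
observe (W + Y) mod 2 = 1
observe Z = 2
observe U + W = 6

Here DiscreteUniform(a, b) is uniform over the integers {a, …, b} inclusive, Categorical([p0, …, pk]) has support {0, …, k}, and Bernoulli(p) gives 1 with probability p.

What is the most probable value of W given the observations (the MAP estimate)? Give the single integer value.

argmax_v P(W = v | obs) = 3

Enumerate traces; 9 have nonzero weight after conditioning:
  (Z=2, U=2, W=4, X=0, Y=1) weight 2/1323
  (Z=2, U=2, W=4, X=1, Y=1) weight 8/1323
  (Z=2, U=2, W=4, X=2, Y=1) weight 4/1323
  (Z=2, U=3, W=3, X=0, Y=0) weight 1/567
  (Z=2, U=3, W=3, X=0, Y=2) weight 4/567
  (Z=2, U=3, W=3, X=1, Y=0) weight 1/567
  (Z=2, U=3, W=3, X=1, Y=2) weight 4/567
  (Z=2, U=3, W=3, X=2, Y=0) weight 1/567
  … 1 more
Group by W:
  weight(W=3) = 5/189
  weight(W=4) = 2/189
Total weight = 5/189 + 2/189 = 1/27
P(W=3 | obs) = 5/189 / 1/27 = 5/7
P(W=4 | obs) = 2/189 / 1/27 = 2/7
argmax = 3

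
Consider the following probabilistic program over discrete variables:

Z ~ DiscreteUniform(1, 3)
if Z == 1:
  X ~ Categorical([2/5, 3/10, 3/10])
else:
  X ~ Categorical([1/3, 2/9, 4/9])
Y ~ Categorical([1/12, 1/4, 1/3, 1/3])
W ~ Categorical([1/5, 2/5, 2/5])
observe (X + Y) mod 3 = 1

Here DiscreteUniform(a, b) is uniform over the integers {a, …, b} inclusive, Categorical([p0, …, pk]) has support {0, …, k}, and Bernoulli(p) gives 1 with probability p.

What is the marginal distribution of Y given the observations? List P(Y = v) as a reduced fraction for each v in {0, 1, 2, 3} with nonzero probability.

Enumerate traces; 36 have nonzero weight after conditioning:
  (Z=1, X=0, Y=1, W=0) weight 1/150
  (Z=1, X=0, Y=1, W=1) weight 1/75
  (Z=1, X=0, Y=1, W=2) weight 1/75
  (Z=1, X=1, Y=0, W=0) weight 1/600
  (Z=1, X=1, Y=0, W=1) weight 1/300
  (Z=1, X=1, Y=0, W=2) weight 1/300
  (Z=1, X=1, Y=3, W=0) weight 1/150
  (Z=1, X=1, Y=3, W=1) weight 1/75
  (Z=1, X=2, Y=2, W=0) weight 1/150
  … 27 more
Group by Y:
  weight(Y=0) = 67/3240
  weight(Y=1) = 4/45
  weight(Y=2) = 107/810
  weight(Y=3) = 67/810
Total weight = 67/3240 + 4/45 + 107/810 + 67/810 = 1051/3240
P(Y=0 | obs) = 67/3240 / 1051/3240 = 67/1051
P(Y=1 | obs) = 4/45 / 1051/3240 = 288/1051
P(Y=2 | obs) = 107/810 / 1051/3240 = 428/1051
P(Y=3 | obs) = 67/810 / 1051/3240 = 268/1051

P(Y=0) = 67/1051, P(Y=1) = 288/1051, P(Y=2) = 428/1051, P(Y=3) = 268/1051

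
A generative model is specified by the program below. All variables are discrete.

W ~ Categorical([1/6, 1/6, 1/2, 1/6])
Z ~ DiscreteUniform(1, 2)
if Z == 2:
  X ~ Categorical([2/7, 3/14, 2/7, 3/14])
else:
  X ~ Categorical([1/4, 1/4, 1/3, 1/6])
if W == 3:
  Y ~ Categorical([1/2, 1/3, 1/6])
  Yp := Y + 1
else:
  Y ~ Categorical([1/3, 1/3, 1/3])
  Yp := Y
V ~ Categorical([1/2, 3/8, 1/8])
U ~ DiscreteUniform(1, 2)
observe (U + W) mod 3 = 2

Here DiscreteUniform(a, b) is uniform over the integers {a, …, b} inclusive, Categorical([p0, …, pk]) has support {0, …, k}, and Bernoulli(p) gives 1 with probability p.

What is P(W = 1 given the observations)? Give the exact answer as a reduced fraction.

Enumerate traces; 216 have nonzero weight after conditioning:
  (W=0, Z=1, X=0, Y=0, V=0, U=2) weight 1/576
  (W=0, Z=1, X=0, Y=0, V=1, U=2) weight 1/768
  (W=0, Z=1, X=0, Y=0, V=2, U=2) weight 1/2304
  (W=0, Z=1, X=0, Y=1, V=0, U=2) weight 1/576
  (W=0, Z=1, X=0, Y=1, V=1, U=2) weight 1/768
  (W=0, Z=1, X=0, Y=1, V=2, U=2) weight 1/2304
  (W=0, Z=1, X=0, Y=2, V=0, U=2) weight 1/576
  (W=0, Z=1, X=0, Y=2, V=1, U=2) weight 1/768
  (W=1, Z=1, X=0, Y=0, V=0, U=1) weight 1/576
  (W=3, Z=1, X=0, Y=0, V=0, U=2) weight 1/384
  … 206 more
Group by W:
  weight(W=0) = 1/12
  weight(W=1) = 1/12
  weight(W=3) = 1/12
Total weight = 1/12 + 1/12 + 1/12 = 1/4
P(W=0 | obs) = 1/12 / 1/4 = 1/3
P(W=1 | obs) = 1/12 / 1/4 = 1/3
P(W=3 | obs) = 1/12 / 1/4 = 1/3

P(W = 1 | obs) = 1/3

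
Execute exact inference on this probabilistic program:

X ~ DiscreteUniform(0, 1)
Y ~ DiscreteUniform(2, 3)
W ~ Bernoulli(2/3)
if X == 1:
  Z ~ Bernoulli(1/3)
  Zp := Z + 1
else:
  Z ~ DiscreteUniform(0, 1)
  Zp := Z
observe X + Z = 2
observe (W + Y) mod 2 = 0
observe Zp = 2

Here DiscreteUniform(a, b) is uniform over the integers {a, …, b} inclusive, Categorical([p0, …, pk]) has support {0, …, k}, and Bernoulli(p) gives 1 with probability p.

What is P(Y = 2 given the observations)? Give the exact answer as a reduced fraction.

Enumerate traces; 2 have nonzero weight after conditioning:
  (X=1, Y=2, W=0, Z=1) weight 1/36
  (X=1, Y=3, W=1, Z=1) weight 1/18
Group by Y:
  weight(Y=2) = 1/36
  weight(Y=3) = 1/18
Total weight = 1/36 + 1/18 = 1/12
P(Y=2 | obs) = 1/36 / 1/12 = 1/3
P(Y=3 | obs) = 1/18 / 1/12 = 2/3

P(Y = 2 | obs) = 1/3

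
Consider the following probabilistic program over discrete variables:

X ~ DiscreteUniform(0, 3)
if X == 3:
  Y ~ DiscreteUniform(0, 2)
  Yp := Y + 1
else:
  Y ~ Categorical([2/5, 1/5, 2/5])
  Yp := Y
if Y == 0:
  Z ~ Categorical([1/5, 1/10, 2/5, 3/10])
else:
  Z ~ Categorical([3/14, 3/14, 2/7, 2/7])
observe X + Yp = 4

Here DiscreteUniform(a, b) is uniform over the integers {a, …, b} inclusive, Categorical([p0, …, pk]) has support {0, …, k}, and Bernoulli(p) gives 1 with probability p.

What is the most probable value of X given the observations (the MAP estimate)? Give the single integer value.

argmax_v P(X = v | obs) = 2

Enumerate traces; 8 have nonzero weight after conditioning:
  (X=2, Y=2, Z=0) weight 3/140
  (X=2, Y=2, Z=1) weight 3/140
  (X=2, Y=2, Z=2) weight 1/35
  (X=2, Y=2, Z=3) weight 1/35
  (X=3, Y=0, Z=0) weight 1/60
  (X=3, Y=0, Z=1) weight 1/120
  (X=3, Y=0, Z=2) weight 1/30
  (X=3, Y=0, Z=3) weight 1/40
Group by X:
  weight(X=2) = 1/10
  weight(X=3) = 1/12
Total weight = 1/10 + 1/12 = 11/60
P(X=2 | obs) = 1/10 / 11/60 = 6/11
P(X=3 | obs) = 1/12 / 11/60 = 5/11
argmax = 2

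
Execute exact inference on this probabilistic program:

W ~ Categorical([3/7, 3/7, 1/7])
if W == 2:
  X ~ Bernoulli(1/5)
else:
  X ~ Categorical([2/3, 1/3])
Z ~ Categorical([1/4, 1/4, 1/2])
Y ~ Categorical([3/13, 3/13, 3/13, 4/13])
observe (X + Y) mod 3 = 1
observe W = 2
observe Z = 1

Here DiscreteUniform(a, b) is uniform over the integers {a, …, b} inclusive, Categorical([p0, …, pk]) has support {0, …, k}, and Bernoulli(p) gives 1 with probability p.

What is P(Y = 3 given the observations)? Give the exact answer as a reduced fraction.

Enumerate traces; 3 have nonzero weight after conditioning:
  (W=2, X=0, Z=1, Y=1) weight 3/455
  (W=2, X=1, Z=1, Y=0) weight 3/1820
  (W=2, X=1, Z=1, Y=3) weight 1/455
Group by Y:
  weight(Y=0) = 3/1820
  weight(Y=1) = 3/455
  weight(Y=3) = 1/455
Total weight = 3/1820 + 3/455 + 1/455 = 19/1820
P(Y=0 | obs) = 3/1820 / 19/1820 = 3/19
P(Y=1 | obs) = 3/455 / 19/1820 = 12/19
P(Y=3 | obs) = 1/455 / 19/1820 = 4/19

P(Y = 3 | obs) = 4/19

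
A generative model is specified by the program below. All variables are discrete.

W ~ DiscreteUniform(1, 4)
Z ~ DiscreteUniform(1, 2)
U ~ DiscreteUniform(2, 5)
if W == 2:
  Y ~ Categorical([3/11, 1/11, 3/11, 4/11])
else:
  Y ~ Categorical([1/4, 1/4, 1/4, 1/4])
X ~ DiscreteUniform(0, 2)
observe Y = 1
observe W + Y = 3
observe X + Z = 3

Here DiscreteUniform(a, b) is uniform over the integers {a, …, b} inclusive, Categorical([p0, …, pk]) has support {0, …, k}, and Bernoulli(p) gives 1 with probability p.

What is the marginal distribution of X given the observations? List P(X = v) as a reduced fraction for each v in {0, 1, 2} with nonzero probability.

Enumerate traces; 8 have nonzero weight after conditioning:
  (W=2, Z=1, U=2, Y=1, X=2) weight 1/1056
  (W=2, Z=1, U=3, Y=1, X=2) weight 1/1056
  (W=2, Z=1, U=4, Y=1, X=2) weight 1/1056
  (W=2, Z=1, U=5, Y=1, X=2) weight 1/1056
  (W=2, Z=2, U=2, Y=1, X=1) weight 1/1056
  (W=2, Z=2, U=3, Y=1, X=1) weight 1/1056
  (W=2, Z=2, U=4, Y=1, X=1) weight 1/1056
  (W=2, Z=2, U=5, Y=1, X=1) weight 1/1056
Group by X:
  weight(X=1) = 1/264
  weight(X=2) = 1/264
Total weight = 1/264 + 1/264 = 1/132
P(X=1 | obs) = 1/264 / 1/132 = 1/2
P(X=2 | obs) = 1/264 / 1/132 = 1/2

P(X=1) = 1/2, P(X=2) = 1/2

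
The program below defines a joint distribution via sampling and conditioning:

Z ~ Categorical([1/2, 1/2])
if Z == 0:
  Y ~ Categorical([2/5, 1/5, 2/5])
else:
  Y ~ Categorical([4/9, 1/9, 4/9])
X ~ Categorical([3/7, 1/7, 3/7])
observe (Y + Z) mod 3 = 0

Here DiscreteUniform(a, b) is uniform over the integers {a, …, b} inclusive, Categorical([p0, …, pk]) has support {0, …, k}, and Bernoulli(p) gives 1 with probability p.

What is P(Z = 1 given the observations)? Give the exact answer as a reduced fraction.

P(Z = 1 | obs) = 10/19

Enumerate traces; 6 have nonzero weight after conditioning:
  (Z=0, Y=0, X=0) weight 3/35
  (Z=0, Y=0, X=1) weight 1/35
  (Z=0, Y=0, X=2) weight 3/35
  (Z=1, Y=2, X=0) weight 2/21
  (Z=1, Y=2, X=1) weight 2/63
  (Z=1, Y=2, X=2) weight 2/21
Group by Z:
  weight(Z=0) = 1/5
  weight(Z=1) = 2/9
Total weight = 1/5 + 2/9 = 19/45
P(Z=0 | obs) = 1/5 / 19/45 = 9/19
P(Z=1 | obs) = 2/9 / 19/45 = 10/19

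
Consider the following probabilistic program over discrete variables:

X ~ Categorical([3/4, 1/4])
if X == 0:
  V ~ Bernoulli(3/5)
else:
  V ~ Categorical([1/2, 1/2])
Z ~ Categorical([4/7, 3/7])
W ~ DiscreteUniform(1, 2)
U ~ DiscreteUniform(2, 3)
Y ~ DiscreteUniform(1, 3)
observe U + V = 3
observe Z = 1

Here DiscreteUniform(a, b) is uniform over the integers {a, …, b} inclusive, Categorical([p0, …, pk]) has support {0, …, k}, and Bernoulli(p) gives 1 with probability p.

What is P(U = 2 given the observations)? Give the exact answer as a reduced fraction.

P(U = 2 | obs) = 23/40

Enumerate traces; 24 have nonzero weight after conditioning:
  (X=0, V=0, Z=1, W=1, U=3, Y=1) weight 3/280
  (X=0, V=0, Z=1, W=1, U=3, Y=2) weight 3/280
  (X=0, V=0, Z=1, W=1, U=3, Y=3) weight 3/280
  (X=0, V=0, Z=1, W=2, U=3, Y=1) weight 3/280
  (X=0, V=0, Z=1, W=2, U=3, Y=2) weight 3/280
  (X=0, V=0, Z=1, W=2, U=3, Y=3) weight 3/280
  (X=0, V=1, Z=1, W=1, U=2, Y=1) weight 9/560
  (X=0, V=1, Z=1, W=1, U=2, Y=2) weight 9/560
  … 16 more
Group by U:
  weight(U=2) = 69/560
  weight(U=3) = 51/560
Total weight = 69/560 + 51/560 = 3/14
P(U=2 | obs) = 69/560 / 3/14 = 23/40
P(U=3 | obs) = 51/560 / 3/14 = 17/40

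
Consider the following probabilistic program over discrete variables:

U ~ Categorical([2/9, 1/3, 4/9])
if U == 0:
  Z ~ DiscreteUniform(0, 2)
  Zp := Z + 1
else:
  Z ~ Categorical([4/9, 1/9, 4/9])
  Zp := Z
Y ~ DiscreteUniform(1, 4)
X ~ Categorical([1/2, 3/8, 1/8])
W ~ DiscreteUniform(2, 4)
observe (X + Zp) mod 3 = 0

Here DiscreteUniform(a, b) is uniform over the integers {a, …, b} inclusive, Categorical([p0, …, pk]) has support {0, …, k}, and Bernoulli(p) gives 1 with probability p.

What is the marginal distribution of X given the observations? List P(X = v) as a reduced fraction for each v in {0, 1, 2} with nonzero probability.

P(X=0) = 136/251, P(X=1) = 102/251, P(X=2) = 13/251

Enumerate traces; 108 have nonzero weight after conditioning:
  (U=0, Z=0, Y=1, X=2, W=2) weight 1/1296
  (U=0, Z=0, Y=1, X=2, W=3) weight 1/1296
  (U=0, Z=0, Y=1, X=2, W=4) weight 1/1296
  (U=0, Z=0, Y=2, X=2, W=2) weight 1/1296
  (U=0, Z=0, Y=2, X=2, W=3) weight 1/1296
  (U=0, Z=0, Y=2, X=2, W=4) weight 1/1296
  (U=0, Z=0, Y=3, X=2, W=2) weight 1/1296
  (U=0, Z=0, Y=3, X=2, W=3) weight 1/1296
  (U=0, Z=1, Y=1, X=1, W=2) weight 1/432
  (U=0, Z=2, Y=1, X=0, W=2) weight 1/324
  … 98 more
Group by X:
  weight(X=0) = 17/81
  weight(X=1) = 17/108
  weight(X=2) = 13/648
Total weight = 17/81 + 17/108 + 13/648 = 251/648
P(X=0 | obs) = 17/81 / 251/648 = 136/251
P(X=1 | obs) = 17/108 / 251/648 = 102/251
P(X=2 | obs) = 13/648 / 251/648 = 13/251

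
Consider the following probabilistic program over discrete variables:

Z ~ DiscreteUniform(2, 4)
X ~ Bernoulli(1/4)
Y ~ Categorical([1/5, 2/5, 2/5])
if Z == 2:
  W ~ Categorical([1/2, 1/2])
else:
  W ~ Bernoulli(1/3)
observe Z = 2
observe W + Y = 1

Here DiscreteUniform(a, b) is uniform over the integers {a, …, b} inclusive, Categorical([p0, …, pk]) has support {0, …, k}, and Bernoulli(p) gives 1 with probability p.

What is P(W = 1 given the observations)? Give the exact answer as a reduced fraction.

P(W = 1 | obs) = 1/3

Enumerate traces; 4 have nonzero weight after conditioning:
  (Z=2, X=0, Y=0, W=1) weight 1/40
  (Z=2, X=0, Y=1, W=0) weight 1/20
  (Z=2, X=1, Y=0, W=1) weight 1/120
  (Z=2, X=1, Y=1, W=0) weight 1/60
Group by W:
  weight(W=0) = 1/15
  weight(W=1) = 1/30
Total weight = 1/15 + 1/30 = 1/10
P(W=0 | obs) = 1/15 / 1/10 = 2/3
P(W=1 | obs) = 1/30 / 1/10 = 1/3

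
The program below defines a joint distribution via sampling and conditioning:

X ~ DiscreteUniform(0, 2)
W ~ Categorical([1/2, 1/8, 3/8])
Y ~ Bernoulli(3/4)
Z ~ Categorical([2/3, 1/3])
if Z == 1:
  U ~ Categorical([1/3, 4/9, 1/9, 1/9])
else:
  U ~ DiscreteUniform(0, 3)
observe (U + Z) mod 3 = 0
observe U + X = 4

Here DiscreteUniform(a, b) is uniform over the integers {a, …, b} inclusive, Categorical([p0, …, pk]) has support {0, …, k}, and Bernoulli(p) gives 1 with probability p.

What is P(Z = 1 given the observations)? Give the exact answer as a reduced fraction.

P(Z = 1 | obs) = 2/11

Enumerate traces; 12 have nonzero weight after conditioning:
  (X=1, W=0, Y=0, Z=0, U=3) weight 1/144
  (X=1, W=0, Y=1, Z=0, U=3) weight 1/48
  (X=1, W=1, Y=0, Z=0, U=3) weight 1/576
  (X=1, W=1, Y=1, Z=0, U=3) weight 1/192
  (X=1, W=2, Y=0, Z=0, U=3) weight 1/192
  (X=1, W=2, Y=1, Z=0, U=3) weight 1/64
  (X=2, W=0, Y=0, Z=1, U=2) weight 1/648
  (X=2, W=0, Y=1, Z=1, U=2) weight 1/216
  … 4 more
Group by Z:
  weight(Z=0) = 1/18
  weight(Z=1) = 1/81
Total weight = 1/18 + 1/81 = 11/162
P(Z=0 | obs) = 1/18 / 11/162 = 9/11
P(Z=1 | obs) = 1/81 / 11/162 = 2/11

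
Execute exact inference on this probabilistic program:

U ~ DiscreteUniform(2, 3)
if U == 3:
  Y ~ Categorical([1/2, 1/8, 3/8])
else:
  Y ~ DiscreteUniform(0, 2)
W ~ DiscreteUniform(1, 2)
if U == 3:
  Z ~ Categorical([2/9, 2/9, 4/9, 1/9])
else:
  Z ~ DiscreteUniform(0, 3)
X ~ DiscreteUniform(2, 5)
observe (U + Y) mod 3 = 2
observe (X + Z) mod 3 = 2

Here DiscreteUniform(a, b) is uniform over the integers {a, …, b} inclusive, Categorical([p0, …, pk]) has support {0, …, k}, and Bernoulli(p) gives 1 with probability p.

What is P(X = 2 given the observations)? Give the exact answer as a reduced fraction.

Enumerate traces; 24 have nonzero weight after conditioning:
  (U=2, Y=0, W=1, Z=0, X=2) weight 1/192
  (U=2, Y=0, W=1, Z=0, X=5) weight 1/192
  (U=2, Y=0, W=1, Z=1, X=4) weight 1/192
  (U=2, Y=0, W=1, Z=2, X=3) weight 1/192
  (U=2, Y=0, W=1, Z=3, X=2) weight 1/192
  (U=2, Y=0, W=1, Z=3, X=5) weight 1/192
  (U=2, Y=0, W=2, Z=0, X=2) weight 1/192
  (U=2, Y=0, W=2, Z=0, X=5) weight 1/192
  … 16 more
Group by X:
  weight(X=2) = 7/192
  weight(X=3) = 1/32
  weight(X=4) = 1/48
  weight(X=5) = 7/192
Total weight = 7/192 + 1/32 + 1/48 + 7/192 = 1/8
P(X=2 | obs) = 7/192 / 1/8 = 7/24
P(X=3 | obs) = 1/32 / 1/8 = 1/4
P(X=4 | obs) = 1/48 / 1/8 = 1/6
P(X=5 | obs) = 7/192 / 1/8 = 7/24

P(X = 2 | obs) = 7/24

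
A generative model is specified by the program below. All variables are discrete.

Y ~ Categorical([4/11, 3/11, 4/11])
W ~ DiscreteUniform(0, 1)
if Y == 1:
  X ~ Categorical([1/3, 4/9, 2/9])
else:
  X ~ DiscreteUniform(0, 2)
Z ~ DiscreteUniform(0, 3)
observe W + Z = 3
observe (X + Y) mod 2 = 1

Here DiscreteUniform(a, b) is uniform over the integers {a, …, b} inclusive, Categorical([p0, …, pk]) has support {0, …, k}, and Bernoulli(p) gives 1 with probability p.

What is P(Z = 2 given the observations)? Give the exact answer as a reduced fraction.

Enumerate traces; 8 have nonzero weight after conditioning:
  (Y=0, W=0, X=1, Z=3) weight 1/66
  (Y=0, W=1, X=1, Z=2) weight 1/66
  (Y=1, W=0, X=0, Z=3) weight 1/88
  (Y=1, W=0, X=2, Z=3) weight 1/132
  (Y=1, W=1, X=0, Z=2) weight 1/88
  (Y=1, W=1, X=2, Z=2) weight 1/132
  (Y=2, W=0, X=1, Z=3) weight 1/66
  (Y=2, W=1, X=1, Z=2) weight 1/66
Group by Z:
  weight(Z=2) = 13/264
  weight(Z=3) = 13/264
Total weight = 13/264 + 13/264 = 13/132
P(Z=2 | obs) = 13/264 / 13/132 = 1/2
P(Z=3 | obs) = 13/264 / 13/132 = 1/2

P(Z = 2 | obs) = 1/2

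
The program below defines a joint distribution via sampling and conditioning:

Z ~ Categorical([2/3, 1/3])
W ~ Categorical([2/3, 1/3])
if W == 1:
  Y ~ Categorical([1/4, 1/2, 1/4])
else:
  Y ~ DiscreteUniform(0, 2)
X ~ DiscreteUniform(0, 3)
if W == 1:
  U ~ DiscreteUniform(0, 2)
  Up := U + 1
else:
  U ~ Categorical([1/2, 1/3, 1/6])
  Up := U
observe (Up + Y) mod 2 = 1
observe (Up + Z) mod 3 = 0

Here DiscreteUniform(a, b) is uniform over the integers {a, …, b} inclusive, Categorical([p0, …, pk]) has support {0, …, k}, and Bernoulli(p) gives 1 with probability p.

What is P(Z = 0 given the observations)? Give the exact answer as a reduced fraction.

Enumerate traces; 20 have nonzero weight after conditioning:
  (Z=0, W=0, Y=1, X=0, U=0) weight 1/54
  (Z=0, W=0, Y=1, X=1, U=0) weight 1/54
  (Z=0, W=0, Y=1, X=2, U=0) weight 1/54
  (Z=0, W=0, Y=1, X=3, U=0) weight 1/54
  (Z=0, W=1, Y=0, X=0, U=2) weight 1/216
  (Z=0, W=1, Y=0, X=1, U=2) weight 1/216
  (Z=0, W=1, Y=0, X=2, U=2) weight 1/216
  (Z=0, W=1, Y=0, X=3, U=2) weight 1/216
  (Z=1, W=0, Y=1, X=0, U=2) weight 1/324
  … 11 more
Group by Z:
  weight(Z=0) = 1/9
  weight(Z=1) = 5/162
Total weight = 1/9 + 5/162 = 23/162
P(Z=0 | obs) = 1/9 / 23/162 = 18/23
P(Z=1 | obs) = 5/162 / 23/162 = 5/23

P(Z = 0 | obs) = 18/23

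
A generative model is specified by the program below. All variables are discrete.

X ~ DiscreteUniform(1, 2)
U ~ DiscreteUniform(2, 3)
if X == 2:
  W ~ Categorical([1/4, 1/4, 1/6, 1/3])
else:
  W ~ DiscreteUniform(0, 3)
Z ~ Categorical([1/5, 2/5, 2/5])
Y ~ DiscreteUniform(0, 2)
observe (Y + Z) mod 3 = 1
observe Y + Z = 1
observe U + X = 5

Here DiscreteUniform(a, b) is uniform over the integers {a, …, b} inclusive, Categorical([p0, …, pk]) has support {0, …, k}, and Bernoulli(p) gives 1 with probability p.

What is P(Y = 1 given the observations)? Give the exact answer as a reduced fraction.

P(Y = 1 | obs) = 1/3

Enumerate traces; 8 have nonzero weight after conditioning:
  (X=2, U=3, W=0, Z=0, Y=1) weight 1/240
  (X=2, U=3, W=0, Z=1, Y=0) weight 1/120
  (X=2, U=3, W=1, Z=0, Y=1) weight 1/240
  (X=2, U=3, W=1, Z=1, Y=0) weight 1/120
  (X=2, U=3, W=2, Z=0, Y=1) weight 1/360
  (X=2, U=3, W=2, Z=1, Y=0) weight 1/180
  (X=2, U=3, W=3, Z=0, Y=1) weight 1/180
  (X=2, U=3, W=3, Z=1, Y=0) weight 1/90
Group by Y:
  weight(Y=0) = 1/30
  weight(Y=1) = 1/60
Total weight = 1/30 + 1/60 = 1/20
P(Y=0 | obs) = 1/30 / 1/20 = 2/3
P(Y=1 | obs) = 1/60 / 1/20 = 1/3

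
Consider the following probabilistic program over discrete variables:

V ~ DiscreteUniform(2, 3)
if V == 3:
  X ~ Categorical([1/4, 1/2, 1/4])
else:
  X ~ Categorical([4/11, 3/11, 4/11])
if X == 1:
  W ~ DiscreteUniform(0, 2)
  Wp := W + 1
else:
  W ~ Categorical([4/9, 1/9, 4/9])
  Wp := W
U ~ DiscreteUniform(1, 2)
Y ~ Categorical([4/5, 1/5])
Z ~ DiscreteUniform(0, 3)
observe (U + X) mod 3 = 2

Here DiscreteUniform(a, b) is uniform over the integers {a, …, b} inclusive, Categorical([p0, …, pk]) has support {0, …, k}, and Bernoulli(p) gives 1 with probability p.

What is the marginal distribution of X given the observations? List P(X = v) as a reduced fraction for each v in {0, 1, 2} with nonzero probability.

Enumerate traces; 96 have nonzero weight after conditioning:
  (V=2, X=0, W=0, U=2, Y=0, Z=0) weight 4/495
  (V=2, X=0, W=0, U=2, Y=0, Z=1) weight 4/495
  (V=2, X=0, W=0, U=2, Y=0, Z=2) weight 4/495
  (V=2, X=0, W=0, U=2, Y=0, Z=3) weight 4/495
  (V=2, X=0, W=0, U=2, Y=1, Z=0) weight 1/495
  (V=2, X=0, W=0, U=2, Y=1, Z=1) weight 1/495
  (V=2, X=0, W=0, U=2, Y=1, Z=2) weight 1/495
  (V=2, X=0, W=0, U=2, Y=1, Z=3) weight 1/495
  (V=2, X=1, W=0, U=1, Y=0, Z=0) weight 1/220
  … 87 more
Group by X:
  weight(X=0) = 27/176
  weight(X=1) = 17/88
Total weight = 27/176 + 17/88 = 61/176
P(X=0 | obs) = 27/176 / 61/176 = 27/61
P(X=1 | obs) = 17/88 / 61/176 = 34/61

P(X=0) = 27/61, P(X=1) = 34/61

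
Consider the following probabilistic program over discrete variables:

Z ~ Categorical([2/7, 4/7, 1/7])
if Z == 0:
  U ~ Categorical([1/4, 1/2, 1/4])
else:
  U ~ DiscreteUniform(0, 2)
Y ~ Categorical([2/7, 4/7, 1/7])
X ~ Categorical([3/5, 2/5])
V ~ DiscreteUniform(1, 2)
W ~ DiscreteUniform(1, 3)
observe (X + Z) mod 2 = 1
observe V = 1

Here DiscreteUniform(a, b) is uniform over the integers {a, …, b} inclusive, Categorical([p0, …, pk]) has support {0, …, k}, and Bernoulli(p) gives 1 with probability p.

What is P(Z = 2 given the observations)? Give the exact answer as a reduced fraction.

Enumerate traces; 81 have nonzero weight after conditioning:
  (Z=0, U=0, Y=0, X=1, V=1, W=1) weight 1/735
  (Z=0, U=0, Y=0, X=1, V=1, W=2) weight 1/735
  (Z=0, U=0, Y=0, X=1, V=1, W=3) weight 1/735
  (Z=0, U=0, Y=1, X=1, V=1, W=1) weight 2/735
  (Z=0, U=0, Y=1, X=1, V=1, W=2) weight 2/735
  (Z=0, U=0, Y=1, X=1, V=1, W=3) weight 2/735
  (Z=0, U=0, Y=2, X=1, V=1, W=1) weight 1/1470
  (Z=0, U=0, Y=2, X=1, V=1, W=2) weight 1/1470
  (Z=1, U=0, Y=0, X=0, V=1, W=1) weight 4/735
  (Z=2, U=0, Y=0, X=1, V=1, W=1) weight 2/2205
  … 71 more
Group by Z:
  weight(Z=0) = 2/35
  weight(Z=1) = 6/35
  weight(Z=2) = 1/35
Total weight = 2/35 + 6/35 + 1/35 = 9/35
P(Z=0 | obs) = 2/35 / 9/35 = 2/9
P(Z=1 | obs) = 6/35 / 9/35 = 2/3
P(Z=2 | obs) = 1/35 / 9/35 = 1/9

P(Z = 2 | obs) = 1/9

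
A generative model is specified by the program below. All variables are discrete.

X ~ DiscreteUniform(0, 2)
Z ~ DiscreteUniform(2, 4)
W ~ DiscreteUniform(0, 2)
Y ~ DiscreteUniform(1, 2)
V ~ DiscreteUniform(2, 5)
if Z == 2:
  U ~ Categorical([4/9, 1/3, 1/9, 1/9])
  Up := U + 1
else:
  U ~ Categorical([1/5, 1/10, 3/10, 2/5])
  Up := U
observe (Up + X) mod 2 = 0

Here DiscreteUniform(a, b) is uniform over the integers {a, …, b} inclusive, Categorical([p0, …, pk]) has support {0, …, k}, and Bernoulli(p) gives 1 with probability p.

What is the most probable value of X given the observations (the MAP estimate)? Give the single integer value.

argmax_v P(X = v | obs) = 1

Enumerate traces; 432 have nonzero weight after conditioning:
  (X=0, Z=2, W=0, Y=1, V=2, U=1) weight 1/648
  (X=0, Z=2, W=0, Y=1, V=2, U=3) weight 1/1944
  (X=0, Z=2, W=0, Y=1, V=3, U=1) weight 1/648
  (X=0, Z=2, W=0, Y=1, V=3, U=3) weight 1/1944
  (X=0, Z=2, W=0, Y=1, V=4, U=1) weight 1/648
  (X=0, Z=2, W=0, Y=1, V=4, U=3) weight 1/1944
  (X=0, Z=2, W=0, Y=1, V=5, U=1) weight 1/648
  (X=0, Z=2, W=0, Y=1, V=5, U=3) weight 1/1944
  (X=1, Z=2, W=0, Y=1, V=2, U=0) weight 1/486
  (X=2, Z=2, W=0, Y=1, V=2, U=1) weight 1/648
  … 422 more
Group by X:
  weight(X=0) = 13/81
  weight(X=1) = 14/81
  weight(X=2) = 13/81
Total weight = 13/81 + 14/81 + 13/81 = 40/81
P(X=0 | obs) = 13/81 / 40/81 = 13/40
P(X=1 | obs) = 14/81 / 40/81 = 7/20
P(X=2 | obs) = 13/81 / 40/81 = 13/40
argmax = 1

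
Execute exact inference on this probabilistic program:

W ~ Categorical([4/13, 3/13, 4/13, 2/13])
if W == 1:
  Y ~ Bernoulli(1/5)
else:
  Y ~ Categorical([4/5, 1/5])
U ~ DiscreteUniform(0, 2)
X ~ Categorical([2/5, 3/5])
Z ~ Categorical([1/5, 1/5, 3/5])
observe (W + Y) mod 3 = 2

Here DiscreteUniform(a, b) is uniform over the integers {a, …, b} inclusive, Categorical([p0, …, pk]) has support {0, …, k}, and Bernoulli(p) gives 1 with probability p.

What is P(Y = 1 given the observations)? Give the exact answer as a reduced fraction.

P(Y = 1 | obs) = 3/19

Enumerate traces; 36 have nonzero weight after conditioning:
  (W=1, Y=1, U=0, X=0, Z=0) weight 2/1625
  (W=1, Y=1, U=0, X=0, Z=1) weight 2/1625
  (W=1, Y=1, U=0, X=0, Z=2) weight 6/1625
  (W=1, Y=1, U=0, X=1, Z=0) weight 3/1625
  (W=1, Y=1, U=0, X=1, Z=1) weight 3/1625
  (W=1, Y=1, U=0, X=1, Z=2) weight 9/1625
  (W=1, Y=1, U=1, X=0, Z=0) weight 2/1625
  (W=1, Y=1, U=1, X=0, Z=1) weight 2/1625
  (W=2, Y=0, U=0, X=0, Z=0) weight 32/4875
  … 27 more
Group by Y:
  weight(Y=0) = 16/65
  weight(Y=1) = 3/65
Total weight = 16/65 + 3/65 = 19/65
P(Y=0 | obs) = 16/65 / 19/65 = 16/19
P(Y=1 | obs) = 3/65 / 19/65 = 3/19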